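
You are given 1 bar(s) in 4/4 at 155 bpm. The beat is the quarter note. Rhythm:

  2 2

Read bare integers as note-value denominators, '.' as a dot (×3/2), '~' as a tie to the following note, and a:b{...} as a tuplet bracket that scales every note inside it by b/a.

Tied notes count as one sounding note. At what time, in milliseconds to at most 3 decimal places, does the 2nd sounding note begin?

note 2 onset = 2b = 774.194ms

1. 0.0ms @ 0 + 774.194ms (2)
2. 774.194ms @ 2 + 774.194ms (2)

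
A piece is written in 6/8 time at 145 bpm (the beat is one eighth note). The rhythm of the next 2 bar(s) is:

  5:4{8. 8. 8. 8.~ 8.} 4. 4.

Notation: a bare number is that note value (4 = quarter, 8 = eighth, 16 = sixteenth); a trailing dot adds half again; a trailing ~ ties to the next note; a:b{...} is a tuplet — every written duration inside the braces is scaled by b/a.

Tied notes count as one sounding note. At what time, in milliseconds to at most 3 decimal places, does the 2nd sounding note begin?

note 2 onset = 6/5b = 496.552ms

1. 0.0ms @ 0 + 496.552ms (6/5)
2. 496.552ms @ 6/5 + 496.552ms (6/5)
3. 993.103ms @ 12/5 + 496.552ms (6/5)
4. 1489.655ms @ 18/5 + 993.103ms (12/5)
5. 2482.759ms @ 6 + 1241.379ms (3)
6. 3724.138ms @ 9 + 1241.379ms (3)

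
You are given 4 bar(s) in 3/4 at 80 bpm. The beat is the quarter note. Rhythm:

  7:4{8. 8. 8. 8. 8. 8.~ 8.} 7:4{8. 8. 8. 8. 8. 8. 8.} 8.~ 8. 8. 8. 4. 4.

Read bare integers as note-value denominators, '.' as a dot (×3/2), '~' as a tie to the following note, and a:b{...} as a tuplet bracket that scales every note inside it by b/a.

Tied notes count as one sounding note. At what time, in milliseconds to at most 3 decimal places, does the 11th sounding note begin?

1. 0.0ms @ 0 + 321.429ms (3/7)
2. 321.429ms @ 3/7 + 321.429ms (3/7)
3. 642.857ms @ 6/7 + 321.429ms (3/7)
4. 964.286ms @ 9/7 + 321.429ms (3/7)
5. 1285.714ms @ 12/7 + 321.429ms (3/7)
6. 1607.143ms @ 15/7 + 642.857ms (6/7)
7. 2250.0ms @ 3 + 321.429ms (3/7)
8. 2571.429ms @ 24/7 + 321.429ms (3/7)
9. 2892.857ms @ 27/7 + 321.429ms (3/7)
10. 3214.286ms @ 30/7 + 321.429ms (3/7)
11. 3535.714ms @ 33/7 + 321.429ms (3/7)
12. 3857.143ms @ 36/7 + 321.429ms (3/7)
13. 4178.571ms @ 39/7 + 321.429ms (3/7)
14. 4500.0ms @ 6 + 1125.0ms (3/2)
15. 5625.0ms @ 15/2 + 562.5ms (3/4)
16. 6187.5ms @ 33/4 + 562.5ms (3/4)
17. 6750.0ms @ 9 + 1125.0ms (3/2)
18. 7875.0ms @ 21/2 + 1125.0ms (3/2)

note 11 onset = 33/7b = 3535.714ms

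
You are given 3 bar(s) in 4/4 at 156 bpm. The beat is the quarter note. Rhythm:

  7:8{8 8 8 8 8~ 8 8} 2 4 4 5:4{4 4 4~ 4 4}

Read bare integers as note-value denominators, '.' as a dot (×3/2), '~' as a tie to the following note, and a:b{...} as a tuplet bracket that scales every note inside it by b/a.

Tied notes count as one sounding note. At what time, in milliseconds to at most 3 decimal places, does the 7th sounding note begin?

1. 0.0ms @ 0 + 219.78ms (4/7)
2. 219.78ms @ 4/7 + 219.78ms (4/7)
3. 439.56ms @ 8/7 + 219.78ms (4/7)
4. 659.341ms @ 12/7 + 219.78ms (4/7)
5. 879.121ms @ 16/7 + 439.56ms (8/7)
6. 1318.681ms @ 24/7 + 219.78ms (4/7)
7. 1538.462ms @ 4 + 769.231ms (2)
8. 2307.692ms @ 6 + 384.615ms (1)
9. 2692.308ms @ 7 + 384.615ms (1)
10. 3076.923ms @ 8 + 307.692ms (4/5)
11. 3384.615ms @ 44/5 + 307.692ms (4/5)
12. 3692.308ms @ 48/5 + 615.385ms (8/5)
13. 4307.692ms @ 56/5 + 307.692ms (4/5)

note 7 onset = 4b = 1538.462ms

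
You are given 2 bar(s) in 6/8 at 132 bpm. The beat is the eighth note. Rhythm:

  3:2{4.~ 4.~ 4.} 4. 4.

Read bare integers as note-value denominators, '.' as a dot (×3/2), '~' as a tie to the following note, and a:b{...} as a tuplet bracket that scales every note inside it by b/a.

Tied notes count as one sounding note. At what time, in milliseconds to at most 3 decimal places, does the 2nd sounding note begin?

1. 0.0ms @ 0 + 2727.273ms (6)
2. 2727.273ms @ 6 + 1363.636ms (3)
3. 4090.909ms @ 9 + 1363.636ms (3)

note 2 onset = 6b = 2727.273ms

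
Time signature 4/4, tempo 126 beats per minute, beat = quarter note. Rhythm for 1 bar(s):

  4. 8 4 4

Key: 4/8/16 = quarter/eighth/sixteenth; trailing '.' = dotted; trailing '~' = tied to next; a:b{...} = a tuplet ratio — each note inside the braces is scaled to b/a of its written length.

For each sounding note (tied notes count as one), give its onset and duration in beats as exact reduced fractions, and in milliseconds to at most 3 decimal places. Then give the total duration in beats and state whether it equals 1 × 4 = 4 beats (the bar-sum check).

1) 0.0ms=0b +714.286ms=3/2b
2) 714.286ms=3/2b +238.095ms=1/2b
3) 952.381ms=2b +476.19ms=1b
4) 1428.571ms=3b +476.19ms=1b
Σ=4b of 4 (126bpm 4/4) — PASS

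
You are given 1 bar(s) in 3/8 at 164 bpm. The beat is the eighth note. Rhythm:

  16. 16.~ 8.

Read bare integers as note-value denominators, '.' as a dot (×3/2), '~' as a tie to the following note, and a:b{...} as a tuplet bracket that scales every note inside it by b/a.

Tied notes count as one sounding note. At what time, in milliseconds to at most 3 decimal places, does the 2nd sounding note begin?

1. 0.0ms @ 0 + 274.39ms (3/4)
2. 274.39ms @ 3/4 + 823.171ms (9/4)

note 2 onset = 3/4b = 274.39ms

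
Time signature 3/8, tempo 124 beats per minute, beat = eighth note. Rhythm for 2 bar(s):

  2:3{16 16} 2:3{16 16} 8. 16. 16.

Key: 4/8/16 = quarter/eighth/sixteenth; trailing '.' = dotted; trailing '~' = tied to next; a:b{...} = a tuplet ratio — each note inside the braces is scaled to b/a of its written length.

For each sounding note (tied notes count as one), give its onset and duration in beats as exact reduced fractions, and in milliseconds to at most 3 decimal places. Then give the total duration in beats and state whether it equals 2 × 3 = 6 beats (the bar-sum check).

1) 0.0ms=0b +362.903ms=3/4b
2) 362.903ms=3/4b +362.903ms=3/4b
3) 725.806ms=3/2b +362.903ms=3/4b
4) 1088.71ms=9/4b +362.903ms=3/4b
5) 1451.613ms=3b +725.806ms=3/2b
6) 2177.419ms=9/2b +362.903ms=3/4b
7) 2540.323ms=21/4b +362.903ms=3/4b
Σ=6b of 6 (124bpm 3/8) — PASS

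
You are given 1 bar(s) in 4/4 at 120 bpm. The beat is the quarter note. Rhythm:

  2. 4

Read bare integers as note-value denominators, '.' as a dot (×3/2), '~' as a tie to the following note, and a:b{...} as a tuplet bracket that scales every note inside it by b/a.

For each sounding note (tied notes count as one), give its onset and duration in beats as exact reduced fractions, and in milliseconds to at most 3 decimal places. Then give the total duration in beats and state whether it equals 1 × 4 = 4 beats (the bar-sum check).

1) 0.0ms=0b +1500.0ms=3b
2) 1500.0ms=3b +500.0ms=1b
Σ=4b of 4 (120bpm 4/4) — PASS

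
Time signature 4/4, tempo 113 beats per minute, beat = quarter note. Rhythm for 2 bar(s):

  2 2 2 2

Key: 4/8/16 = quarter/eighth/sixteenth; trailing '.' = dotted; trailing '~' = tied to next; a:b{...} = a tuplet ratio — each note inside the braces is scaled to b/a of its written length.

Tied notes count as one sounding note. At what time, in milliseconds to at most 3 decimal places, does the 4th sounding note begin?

1. 0.0ms @ 0 + 1061.947ms (2)
2. 1061.947ms @ 2 + 1061.947ms (2)
3. 2123.894ms @ 4 + 1061.947ms (2)
4. 3185.841ms @ 6 + 1061.947ms (2)

note 4 onset = 6b = 3185.841ms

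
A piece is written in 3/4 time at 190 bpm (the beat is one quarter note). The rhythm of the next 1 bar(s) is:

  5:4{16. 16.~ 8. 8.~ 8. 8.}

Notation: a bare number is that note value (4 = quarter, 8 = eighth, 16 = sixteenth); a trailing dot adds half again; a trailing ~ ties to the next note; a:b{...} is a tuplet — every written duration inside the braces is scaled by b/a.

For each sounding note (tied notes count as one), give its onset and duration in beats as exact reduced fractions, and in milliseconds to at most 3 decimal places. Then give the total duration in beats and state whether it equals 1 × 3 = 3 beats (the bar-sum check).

1) 0.0ms=0b +94.737ms=3/10b
2) 94.737ms=3/10b +284.211ms=9/10b
3) 378.947ms=6/5b +378.947ms=6/5b
4) 757.895ms=12/5b +189.474ms=3/5b
Σ=3b of 3 (190bpm 3/4) — PASS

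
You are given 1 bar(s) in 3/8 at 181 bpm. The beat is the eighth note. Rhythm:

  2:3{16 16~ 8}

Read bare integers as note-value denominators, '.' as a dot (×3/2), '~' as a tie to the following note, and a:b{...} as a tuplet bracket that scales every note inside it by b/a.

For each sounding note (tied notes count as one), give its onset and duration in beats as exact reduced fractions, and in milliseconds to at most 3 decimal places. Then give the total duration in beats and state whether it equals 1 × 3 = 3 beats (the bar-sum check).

1) 0.0ms=0b +248.619ms=3/4b
2) 248.619ms=3/4b +745.856ms=9/4b
Σ=3b of 3 (181bpm 3/8) — PASS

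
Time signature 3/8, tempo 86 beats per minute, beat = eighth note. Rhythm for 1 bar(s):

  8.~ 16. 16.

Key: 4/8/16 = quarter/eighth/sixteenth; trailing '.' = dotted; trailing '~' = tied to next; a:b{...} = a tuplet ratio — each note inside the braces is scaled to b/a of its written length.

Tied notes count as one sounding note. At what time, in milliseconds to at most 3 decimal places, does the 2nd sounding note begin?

1. 0.0ms @ 0 + 1569.767ms (9/4)
2. 1569.767ms @ 9/4 + 523.256ms (3/4)

note 2 onset = 9/4b = 1569.767ms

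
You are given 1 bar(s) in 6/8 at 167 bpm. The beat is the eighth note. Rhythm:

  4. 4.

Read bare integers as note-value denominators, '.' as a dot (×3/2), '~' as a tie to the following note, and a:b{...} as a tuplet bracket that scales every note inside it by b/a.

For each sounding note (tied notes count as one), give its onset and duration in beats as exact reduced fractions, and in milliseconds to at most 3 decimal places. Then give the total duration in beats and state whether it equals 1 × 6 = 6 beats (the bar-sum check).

1) 0.0ms=0b +1077.844ms=3b
2) 1077.844ms=3b +1077.844ms=3b
Σ=6b of 6 (167bpm 6/8) — PASS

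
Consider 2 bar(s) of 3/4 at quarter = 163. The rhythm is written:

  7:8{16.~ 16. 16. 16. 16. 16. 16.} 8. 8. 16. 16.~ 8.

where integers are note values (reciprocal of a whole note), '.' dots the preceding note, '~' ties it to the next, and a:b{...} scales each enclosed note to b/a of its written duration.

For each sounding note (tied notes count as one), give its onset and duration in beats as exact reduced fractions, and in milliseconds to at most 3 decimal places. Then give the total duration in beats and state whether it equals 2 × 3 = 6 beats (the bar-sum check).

1) 0.0ms=0b +315.513ms=6/7b
2) 315.513ms=6/7b +157.756ms=3/7b
3) 473.269ms=9/7b +157.756ms=3/7b
4) 631.025ms=12/7b +157.756ms=3/7b
5) 788.782ms=15/7b +157.756ms=3/7b
6) 946.538ms=18/7b +157.756ms=3/7b
7) 1104.294ms=3b +276.074ms=3/4b
8) 1380.368ms=15/4b +276.074ms=3/4b
9) 1656.442ms=9/2b +138.037ms=3/8b
10) 1794.479ms=39/8b +414.11ms=9/8b
Σ=6b of 6 (163bpm 3/4) — PASS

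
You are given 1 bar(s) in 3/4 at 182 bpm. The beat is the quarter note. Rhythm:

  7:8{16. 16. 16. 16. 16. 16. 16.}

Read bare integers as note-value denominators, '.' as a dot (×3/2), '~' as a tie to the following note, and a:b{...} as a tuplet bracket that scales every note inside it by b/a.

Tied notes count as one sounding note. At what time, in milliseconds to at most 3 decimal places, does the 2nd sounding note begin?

note 2 onset = 3/7b = 141.287ms

1. 0.0ms @ 0 + 141.287ms (3/7)
2. 141.287ms @ 3/7 + 141.287ms (3/7)
3. 282.575ms @ 6/7 + 141.287ms (3/7)
4. 423.862ms @ 9/7 + 141.287ms (3/7)
5. 565.149ms @ 12/7 + 141.287ms (3/7)
6. 706.436ms @ 15/7 + 141.287ms (3/7)
7. 847.724ms @ 18/7 + 141.287ms (3/7)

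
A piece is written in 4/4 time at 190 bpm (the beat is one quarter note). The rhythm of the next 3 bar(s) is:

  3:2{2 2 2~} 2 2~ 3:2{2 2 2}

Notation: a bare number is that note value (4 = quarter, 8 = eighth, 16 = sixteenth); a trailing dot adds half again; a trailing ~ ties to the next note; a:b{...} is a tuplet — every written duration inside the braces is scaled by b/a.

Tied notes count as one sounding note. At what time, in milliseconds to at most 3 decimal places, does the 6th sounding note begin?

1. 0.0ms @ 0 + 421.053ms (4/3)
2. 421.053ms @ 4/3 + 421.053ms (4/3)
3. 842.105ms @ 8/3 + 1052.632ms (10/3)
4. 1894.737ms @ 6 + 1052.632ms (10/3)
5. 2947.368ms @ 28/3 + 421.053ms (4/3)
6. 3368.421ms @ 32/3 + 421.053ms (4/3)

note 6 onset = 32/3b = 3368.421ms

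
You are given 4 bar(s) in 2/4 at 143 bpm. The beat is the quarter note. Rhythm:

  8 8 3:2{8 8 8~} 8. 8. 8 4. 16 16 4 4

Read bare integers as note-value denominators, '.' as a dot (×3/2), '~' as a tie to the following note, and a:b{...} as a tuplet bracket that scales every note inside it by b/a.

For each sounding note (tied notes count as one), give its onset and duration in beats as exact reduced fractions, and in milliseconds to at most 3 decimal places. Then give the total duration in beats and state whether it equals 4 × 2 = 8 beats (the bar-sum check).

1) 0.0ms=0b +209.79ms=1/2b
2) 209.79ms=1/2b +209.79ms=1/2b
3) 419.58ms=1b +139.86ms=1/3b
4) 559.441ms=4/3b +139.86ms=1/3b
5) 699.301ms=5/3b +454.545ms=13/12b
6) 1153.846ms=11/4b +314.685ms=3/4b
7) 1468.531ms=7/2b +209.79ms=1/2b
8) 1678.322ms=4b +629.371ms=3/2b
9) 2307.692ms=11/2b +104.895ms=1/4b
10) 2412.587ms=23/4b +104.895ms=1/4b
11) 2517.483ms=6b +419.58ms=1b
12) 2937.063ms=7b +419.58ms=1b
Σ=8b of 8 (143bpm 2/4) — PASS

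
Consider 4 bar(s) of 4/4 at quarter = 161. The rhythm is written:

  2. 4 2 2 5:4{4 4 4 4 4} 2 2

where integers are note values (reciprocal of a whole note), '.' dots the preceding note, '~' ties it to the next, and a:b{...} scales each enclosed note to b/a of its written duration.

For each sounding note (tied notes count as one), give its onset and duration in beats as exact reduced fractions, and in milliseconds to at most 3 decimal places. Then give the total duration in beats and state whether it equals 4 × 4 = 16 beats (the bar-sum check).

1) 0.0ms=0b +1118.012ms=3b
2) 1118.012ms=3b +372.671ms=1b
3) 1490.683ms=4b +745.342ms=2b
4) 2236.025ms=6b +745.342ms=2b
5) 2981.366ms=8b +298.137ms=4/5b
6) 3279.503ms=44/5b +298.137ms=4/5b
7) 3577.64ms=48/5b +298.137ms=4/5b
8) 3875.776ms=52/5b +298.137ms=4/5b
9) 4173.913ms=56/5b +298.137ms=4/5b
10) 4472.05ms=12b +745.342ms=2b
11) 5217.391ms=14b +745.342ms=2b
Σ=16b of 16 (161bpm 4/4) — PASS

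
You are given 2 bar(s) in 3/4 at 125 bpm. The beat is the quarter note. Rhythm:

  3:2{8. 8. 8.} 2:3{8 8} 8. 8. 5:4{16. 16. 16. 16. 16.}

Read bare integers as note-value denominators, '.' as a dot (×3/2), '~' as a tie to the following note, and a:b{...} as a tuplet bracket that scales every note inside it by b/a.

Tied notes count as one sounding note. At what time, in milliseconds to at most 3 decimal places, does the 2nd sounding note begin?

1. 0.0ms @ 0 + 240.0ms (1/2)
2. 240.0ms @ 1/2 + 240.0ms (1/2)
3. 480.0ms @ 1 + 240.0ms (1/2)
4. 720.0ms @ 3/2 + 360.0ms (3/4)
5. 1080.0ms @ 9/4 + 360.0ms (3/4)
6. 1440.0ms @ 3 + 360.0ms (3/4)
7. 1800.0ms @ 15/4 + 360.0ms (3/4)
8. 2160.0ms @ 9/2 + 144.0ms (3/10)
9. 2304.0ms @ 24/5 + 144.0ms (3/10)
10. 2448.0ms @ 51/10 + 144.0ms (3/10)
11. 2592.0ms @ 27/5 + 144.0ms (3/10)
12. 2736.0ms @ 57/10 + 144.0ms (3/10)

note 2 onset = 1/2b = 240.0ms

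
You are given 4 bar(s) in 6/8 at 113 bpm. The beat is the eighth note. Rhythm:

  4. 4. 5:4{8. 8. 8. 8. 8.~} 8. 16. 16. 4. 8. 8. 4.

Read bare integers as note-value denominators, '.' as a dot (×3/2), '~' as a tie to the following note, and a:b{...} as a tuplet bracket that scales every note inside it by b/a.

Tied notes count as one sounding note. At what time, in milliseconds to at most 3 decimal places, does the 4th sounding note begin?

note 4 onset = 36/5b = 3823.009ms

1. 0.0ms @ 0 + 1592.92ms (3)
2. 1592.92ms @ 3 + 1592.92ms (3)
3. 3185.841ms @ 6 + 637.168ms (6/5)
4. 3823.009ms @ 36/5 + 637.168ms (6/5)
5. 4460.177ms @ 42/5 + 637.168ms (6/5)
6. 5097.345ms @ 48/5 + 637.168ms (6/5)
7. 5734.513ms @ 54/5 + 1433.628ms (27/10)
8. 7168.142ms @ 27/2 + 398.23ms (3/4)
9. 7566.372ms @ 57/4 + 398.23ms (3/4)
10. 7964.602ms @ 15 + 1592.92ms (3)
11. 9557.522ms @ 18 + 796.46ms (3/2)
12. 10353.982ms @ 39/2 + 796.46ms (3/2)
13. 11150.442ms @ 21 + 1592.92ms (3)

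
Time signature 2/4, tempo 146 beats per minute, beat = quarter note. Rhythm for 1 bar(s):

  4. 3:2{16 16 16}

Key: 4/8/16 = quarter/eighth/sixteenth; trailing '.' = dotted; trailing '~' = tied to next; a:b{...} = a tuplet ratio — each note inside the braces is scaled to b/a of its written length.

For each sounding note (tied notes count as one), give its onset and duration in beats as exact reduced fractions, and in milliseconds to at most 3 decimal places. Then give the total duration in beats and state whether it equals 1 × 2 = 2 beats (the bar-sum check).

1) 0.0ms=0b +616.438ms=3/2b
2) 616.438ms=3/2b +68.493ms=1/6b
3) 684.932ms=5/3b +68.493ms=1/6b
4) 753.425ms=11/6b +68.493ms=1/6b
Σ=2b of 2 (146bpm 2/4) — PASS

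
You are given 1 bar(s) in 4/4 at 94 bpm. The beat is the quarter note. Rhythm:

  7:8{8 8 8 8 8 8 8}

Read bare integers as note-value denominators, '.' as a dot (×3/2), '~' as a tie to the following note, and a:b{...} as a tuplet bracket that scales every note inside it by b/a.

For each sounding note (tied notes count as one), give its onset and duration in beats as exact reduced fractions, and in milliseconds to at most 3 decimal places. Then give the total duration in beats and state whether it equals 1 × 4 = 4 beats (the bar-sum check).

1) 0.0ms=0b +364.742ms=4/7b
2) 364.742ms=4/7b +364.742ms=4/7b
3) 729.483ms=8/7b +364.742ms=4/7b
4) 1094.225ms=12/7b +364.742ms=4/7b
5) 1458.967ms=16/7b +364.742ms=4/7b
6) 1823.708ms=20/7b +364.742ms=4/7b
7) 2188.45ms=24/7b +364.742ms=4/7b
Σ=4b of 4 (94bpm 4/4) — PASS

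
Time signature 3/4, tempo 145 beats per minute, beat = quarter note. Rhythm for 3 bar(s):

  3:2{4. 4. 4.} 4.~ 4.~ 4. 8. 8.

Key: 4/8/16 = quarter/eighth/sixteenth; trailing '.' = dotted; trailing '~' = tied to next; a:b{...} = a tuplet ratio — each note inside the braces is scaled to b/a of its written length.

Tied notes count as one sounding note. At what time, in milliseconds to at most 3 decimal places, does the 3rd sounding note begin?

1. 0.0ms @ 0 + 413.793ms (1)
2. 413.793ms @ 1 + 413.793ms (1)
3. 827.586ms @ 2 + 413.793ms (1)
4. 1241.379ms @ 3 + 1862.069ms (9/2)
5. 3103.448ms @ 15/2 + 310.345ms (3/4)
6. 3413.793ms @ 33/4 + 310.345ms (3/4)

note 3 onset = 2b = 827.586ms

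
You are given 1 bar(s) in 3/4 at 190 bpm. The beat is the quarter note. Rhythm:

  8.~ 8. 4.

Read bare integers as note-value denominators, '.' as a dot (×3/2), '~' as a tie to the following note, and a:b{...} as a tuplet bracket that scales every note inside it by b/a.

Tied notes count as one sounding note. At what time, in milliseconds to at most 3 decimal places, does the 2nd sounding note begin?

note 2 onset = 3/2b = 473.684ms

1. 0.0ms @ 0 + 473.684ms (3/2)
2. 473.684ms @ 3/2 + 473.684ms (3/2)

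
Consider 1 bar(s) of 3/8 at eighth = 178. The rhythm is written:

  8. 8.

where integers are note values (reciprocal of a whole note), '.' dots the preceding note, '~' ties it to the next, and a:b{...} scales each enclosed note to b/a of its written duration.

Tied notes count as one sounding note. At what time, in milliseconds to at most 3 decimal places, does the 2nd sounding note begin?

note 2 onset = 3/2b = 505.618ms

1. 0.0ms @ 0 + 505.618ms (3/2)
2. 505.618ms @ 3/2 + 505.618ms (3/2)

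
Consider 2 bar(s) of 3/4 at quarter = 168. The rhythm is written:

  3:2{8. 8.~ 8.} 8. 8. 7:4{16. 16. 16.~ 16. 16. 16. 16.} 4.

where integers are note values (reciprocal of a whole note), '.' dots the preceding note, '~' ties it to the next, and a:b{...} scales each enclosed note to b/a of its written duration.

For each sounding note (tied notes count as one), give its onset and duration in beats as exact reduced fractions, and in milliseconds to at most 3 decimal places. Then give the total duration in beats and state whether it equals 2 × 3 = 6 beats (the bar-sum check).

1) 0.0ms=0b +178.571ms=1/2b
2) 178.571ms=1/2b +357.143ms=1b
3) 535.714ms=3/2b +267.857ms=3/4b
4) 803.571ms=9/4b +267.857ms=3/4b
5) 1071.429ms=3b +76.531ms=3/14b
6) 1147.959ms=45/14b +76.531ms=3/14b
7) 1224.49ms=24/7b +153.061ms=3/7b
8) 1377.551ms=27/7b +76.531ms=3/14b
9) 1454.082ms=57/14b +76.531ms=3/14b
10) 1530.612ms=30/7b +76.531ms=3/14b
11) 1607.143ms=9/2b +535.714ms=3/2b
Σ=6b of 6 (168bpm 3/4) — PASS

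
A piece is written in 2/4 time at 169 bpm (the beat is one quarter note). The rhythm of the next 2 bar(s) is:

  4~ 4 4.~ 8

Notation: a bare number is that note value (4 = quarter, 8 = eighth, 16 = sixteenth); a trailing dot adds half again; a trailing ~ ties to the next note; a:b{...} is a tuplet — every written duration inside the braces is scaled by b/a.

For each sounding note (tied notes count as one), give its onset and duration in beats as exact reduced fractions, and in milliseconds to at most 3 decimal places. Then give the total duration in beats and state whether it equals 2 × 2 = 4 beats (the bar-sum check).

1) 0.0ms=0b +710.059ms=2b
2) 710.059ms=2b +710.059ms=2b
Σ=4b of 4 (169bpm 2/4) — PASS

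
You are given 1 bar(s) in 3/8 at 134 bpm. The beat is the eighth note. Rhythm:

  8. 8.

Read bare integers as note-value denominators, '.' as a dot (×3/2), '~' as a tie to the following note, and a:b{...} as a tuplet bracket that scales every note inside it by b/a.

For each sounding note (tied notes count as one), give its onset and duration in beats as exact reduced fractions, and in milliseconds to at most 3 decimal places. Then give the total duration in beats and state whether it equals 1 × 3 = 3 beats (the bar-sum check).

1) 0.0ms=0b +671.642ms=3/2b
2) 671.642ms=3/2b +671.642ms=3/2b
Σ=3b of 3 (134bpm 3/8) — PASS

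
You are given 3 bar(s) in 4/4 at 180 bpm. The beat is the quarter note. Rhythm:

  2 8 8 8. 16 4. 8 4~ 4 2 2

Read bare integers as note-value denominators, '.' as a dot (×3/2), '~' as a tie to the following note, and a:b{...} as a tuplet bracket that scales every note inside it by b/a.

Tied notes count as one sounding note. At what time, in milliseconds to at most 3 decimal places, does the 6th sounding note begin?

1. 0.0ms @ 0 + 666.667ms (2)
2. 666.667ms @ 2 + 166.667ms (1/2)
3. 833.333ms @ 5/2 + 166.667ms (1/2)
4. 1000.0ms @ 3 + 250.0ms (3/4)
5. 1250.0ms @ 15/4 + 83.333ms (1/4)
6. 1333.333ms @ 4 + 500.0ms (3/2)
7. 1833.333ms @ 11/2 + 166.667ms (1/2)
8. 2000.0ms @ 6 + 666.667ms (2)
9. 2666.667ms @ 8 + 666.667ms (2)
10. 3333.333ms @ 10 + 666.667ms (2)

note 6 onset = 4b = 1333.333ms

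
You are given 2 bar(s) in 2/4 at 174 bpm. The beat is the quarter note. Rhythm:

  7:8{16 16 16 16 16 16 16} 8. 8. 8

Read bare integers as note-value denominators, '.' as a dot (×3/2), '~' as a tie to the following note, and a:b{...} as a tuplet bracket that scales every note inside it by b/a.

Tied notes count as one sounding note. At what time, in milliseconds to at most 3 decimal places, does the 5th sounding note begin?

1. 0.0ms @ 0 + 98.522ms (2/7)
2. 98.522ms @ 2/7 + 98.522ms (2/7)
3. 197.044ms @ 4/7 + 98.522ms (2/7)
4. 295.567ms @ 6/7 + 98.522ms (2/7)
5. 394.089ms @ 8/7 + 98.522ms (2/7)
6. 492.611ms @ 10/7 + 98.522ms (2/7)
7. 591.133ms @ 12/7 + 98.522ms (2/7)
8. 689.655ms @ 2 + 258.621ms (3/4)
9. 948.276ms @ 11/4 + 258.621ms (3/4)
10. 1206.897ms @ 7/2 + 172.414ms (1/2)

note 5 onset = 8/7b = 394.089ms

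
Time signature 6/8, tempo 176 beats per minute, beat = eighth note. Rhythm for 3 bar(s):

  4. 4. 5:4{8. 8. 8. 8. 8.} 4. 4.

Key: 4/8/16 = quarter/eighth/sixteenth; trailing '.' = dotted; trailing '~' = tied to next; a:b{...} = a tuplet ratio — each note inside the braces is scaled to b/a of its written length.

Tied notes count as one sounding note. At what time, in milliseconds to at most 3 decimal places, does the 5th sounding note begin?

note 5 onset = 42/5b = 2863.636ms

1. 0.0ms @ 0 + 1022.727ms (3)
2. 1022.727ms @ 3 + 1022.727ms (3)
3. 2045.455ms @ 6 + 409.091ms (6/5)
4. 2454.545ms @ 36/5 + 409.091ms (6/5)
5. 2863.636ms @ 42/5 + 409.091ms (6/5)
6. 3272.727ms @ 48/5 + 409.091ms (6/5)
7. 3681.818ms @ 54/5 + 409.091ms (6/5)
8. 4090.909ms @ 12 + 1022.727ms (3)
9. 5113.636ms @ 15 + 1022.727ms (3)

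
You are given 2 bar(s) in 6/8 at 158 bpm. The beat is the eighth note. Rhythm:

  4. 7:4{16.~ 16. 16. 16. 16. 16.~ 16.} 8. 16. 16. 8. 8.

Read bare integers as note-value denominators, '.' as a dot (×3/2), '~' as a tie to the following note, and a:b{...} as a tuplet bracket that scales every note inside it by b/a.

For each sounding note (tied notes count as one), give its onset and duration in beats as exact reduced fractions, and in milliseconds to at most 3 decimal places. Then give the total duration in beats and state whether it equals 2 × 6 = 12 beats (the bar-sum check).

1) 0.0ms=0b +1139.241ms=3b
2) 1139.241ms=3b +325.497ms=6/7b
3) 1464.738ms=27/7b +162.749ms=3/7b
4) 1627.486ms=30/7b +162.749ms=3/7b
5) 1790.235ms=33/7b +162.749ms=3/7b
6) 1952.984ms=36/7b +325.497ms=6/7b
7) 2278.481ms=6b +569.62ms=3/2b
8) 2848.101ms=15/2b +284.81ms=3/4b
9) 3132.911ms=33/4b +284.81ms=3/4b
10) 3417.722ms=9b +569.62ms=3/2b
11) 3987.342ms=21/2b +569.62ms=3/2b
Σ=12b of 12 (158bpm 6/8) — PASS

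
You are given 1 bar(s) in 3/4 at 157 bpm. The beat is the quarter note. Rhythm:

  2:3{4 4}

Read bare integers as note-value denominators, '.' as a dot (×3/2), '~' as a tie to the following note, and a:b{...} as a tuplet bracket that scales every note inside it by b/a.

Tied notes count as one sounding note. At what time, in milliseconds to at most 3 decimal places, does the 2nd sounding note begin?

note 2 onset = 3/2b = 573.248ms

1. 0.0ms @ 0 + 573.248ms (3/2)
2. 573.248ms @ 3/2 + 573.248ms (3/2)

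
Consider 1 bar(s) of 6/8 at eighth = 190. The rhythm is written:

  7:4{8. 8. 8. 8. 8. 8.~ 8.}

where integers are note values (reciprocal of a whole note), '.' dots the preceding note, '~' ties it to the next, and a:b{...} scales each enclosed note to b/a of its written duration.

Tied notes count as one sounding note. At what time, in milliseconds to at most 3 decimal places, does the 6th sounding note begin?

note 6 onset = 30/7b = 1353.383ms

1. 0.0ms @ 0 + 270.677ms (6/7)
2. 270.677ms @ 6/7 + 270.677ms (6/7)
3. 541.353ms @ 12/7 + 270.677ms (6/7)
4. 812.03ms @ 18/7 + 270.677ms (6/7)
5. 1082.707ms @ 24/7 + 270.677ms (6/7)
6. 1353.383ms @ 30/7 + 541.353ms (12/7)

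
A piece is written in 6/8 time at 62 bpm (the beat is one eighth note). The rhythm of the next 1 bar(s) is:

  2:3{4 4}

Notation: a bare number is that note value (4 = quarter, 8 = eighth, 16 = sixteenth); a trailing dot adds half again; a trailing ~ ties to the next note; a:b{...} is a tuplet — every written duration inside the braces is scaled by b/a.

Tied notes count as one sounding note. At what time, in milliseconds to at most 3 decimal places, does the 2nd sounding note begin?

1. 0.0ms @ 0 + 2903.226ms (3)
2. 2903.226ms @ 3 + 2903.226ms (3)

note 2 onset = 3b = 2903.226ms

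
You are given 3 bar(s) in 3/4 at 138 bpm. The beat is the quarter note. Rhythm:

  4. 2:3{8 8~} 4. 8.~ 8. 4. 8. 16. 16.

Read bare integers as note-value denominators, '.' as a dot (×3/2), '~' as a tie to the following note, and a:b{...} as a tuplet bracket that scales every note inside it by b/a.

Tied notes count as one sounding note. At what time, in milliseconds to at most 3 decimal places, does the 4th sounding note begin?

1. 0.0ms @ 0 + 652.174ms (3/2)
2. 652.174ms @ 3/2 + 326.087ms (3/4)
3. 978.261ms @ 9/4 + 978.261ms (9/4)
4. 1956.522ms @ 9/2 + 652.174ms (3/2)
5. 2608.696ms @ 6 + 652.174ms (3/2)
6. 3260.87ms @ 15/2 + 326.087ms (3/4)
7. 3586.957ms @ 33/4 + 163.043ms (3/8)
8. 3750.0ms @ 69/8 + 163.043ms (3/8)

note 4 onset = 9/2b = 1956.522ms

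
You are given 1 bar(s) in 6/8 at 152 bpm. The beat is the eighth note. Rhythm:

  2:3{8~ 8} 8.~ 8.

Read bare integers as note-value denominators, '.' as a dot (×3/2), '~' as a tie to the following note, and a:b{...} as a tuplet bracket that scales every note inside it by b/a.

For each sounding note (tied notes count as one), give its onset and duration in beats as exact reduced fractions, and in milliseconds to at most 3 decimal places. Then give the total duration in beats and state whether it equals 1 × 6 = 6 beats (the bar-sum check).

1) 0.0ms=0b +1184.211ms=3b
2) 1184.211ms=3b +1184.211ms=3b
Σ=6b of 6 (152bpm 6/8) — PASS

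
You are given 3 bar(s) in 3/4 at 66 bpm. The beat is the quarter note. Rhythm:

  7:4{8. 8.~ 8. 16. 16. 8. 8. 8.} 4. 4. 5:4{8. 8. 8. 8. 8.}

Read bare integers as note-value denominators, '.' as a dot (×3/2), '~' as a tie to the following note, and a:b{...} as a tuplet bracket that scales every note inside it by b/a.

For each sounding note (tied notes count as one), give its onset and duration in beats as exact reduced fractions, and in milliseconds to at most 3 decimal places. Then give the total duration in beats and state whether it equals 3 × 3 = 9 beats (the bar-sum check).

1) 0.0ms=0b +389.61ms=3/7b
2) 389.61ms=3/7b +779.221ms=6/7b
3) 1168.831ms=9/7b +194.805ms=3/14b
4) 1363.636ms=3/2b +194.805ms=3/14b
5) 1558.442ms=12/7b +389.61ms=3/7b
6) 1948.052ms=15/7b +389.61ms=3/7b
7) 2337.662ms=18/7b +389.61ms=3/7b
8) 2727.273ms=3b +1363.636ms=3/2b
9) 4090.909ms=9/2b +1363.636ms=3/2b
10) 5454.545ms=6b +545.455ms=3/5b
11) 6000.0ms=33/5b +545.455ms=3/5b
12) 6545.455ms=36/5b +545.455ms=3/5b
13) 7090.909ms=39/5b +545.455ms=3/5b
14) 7636.364ms=42/5b +545.455ms=3/5b
Σ=9b of 9 (66bpm 3/4) — PASS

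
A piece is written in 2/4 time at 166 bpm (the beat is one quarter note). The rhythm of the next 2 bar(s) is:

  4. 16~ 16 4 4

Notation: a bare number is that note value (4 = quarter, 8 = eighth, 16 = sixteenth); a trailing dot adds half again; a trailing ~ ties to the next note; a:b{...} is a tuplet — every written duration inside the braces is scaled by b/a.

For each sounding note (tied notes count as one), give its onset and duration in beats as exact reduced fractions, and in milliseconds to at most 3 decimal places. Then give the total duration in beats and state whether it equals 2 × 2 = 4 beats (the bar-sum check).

1) 0.0ms=0b +542.169ms=3/2b
2) 542.169ms=3/2b +180.723ms=1/2b
3) 722.892ms=2b +361.446ms=1b
4) 1084.337ms=3b +361.446ms=1b
Σ=4b of 4 (166bpm 2/4) — PASS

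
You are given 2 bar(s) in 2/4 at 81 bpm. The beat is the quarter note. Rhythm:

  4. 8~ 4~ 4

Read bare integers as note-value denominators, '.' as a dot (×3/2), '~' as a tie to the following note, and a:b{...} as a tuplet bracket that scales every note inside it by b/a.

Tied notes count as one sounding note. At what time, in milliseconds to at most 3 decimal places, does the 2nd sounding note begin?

1. 0.0ms @ 0 + 1111.111ms (3/2)
2. 1111.111ms @ 3/2 + 1851.852ms (5/2)

note 2 onset = 3/2b = 1111.111ms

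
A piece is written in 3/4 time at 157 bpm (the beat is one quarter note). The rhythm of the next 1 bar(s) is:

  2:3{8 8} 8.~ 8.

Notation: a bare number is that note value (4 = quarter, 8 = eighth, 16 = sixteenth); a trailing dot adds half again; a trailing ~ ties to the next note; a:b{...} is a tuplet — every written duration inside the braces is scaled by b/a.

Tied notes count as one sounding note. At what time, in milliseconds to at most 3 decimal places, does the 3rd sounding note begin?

1. 0.0ms @ 0 + 286.624ms (3/4)
2. 286.624ms @ 3/4 + 286.624ms (3/4)
3. 573.248ms @ 3/2 + 573.248ms (3/2)

note 3 onset = 3/2b = 573.248ms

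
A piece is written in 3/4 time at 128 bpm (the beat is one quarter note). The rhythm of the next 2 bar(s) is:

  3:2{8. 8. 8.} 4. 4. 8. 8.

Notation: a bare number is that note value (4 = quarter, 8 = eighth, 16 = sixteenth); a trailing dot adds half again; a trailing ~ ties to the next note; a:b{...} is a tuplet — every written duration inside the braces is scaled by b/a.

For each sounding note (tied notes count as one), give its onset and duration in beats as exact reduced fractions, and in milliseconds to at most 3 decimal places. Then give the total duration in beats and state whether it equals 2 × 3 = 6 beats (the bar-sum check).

1) 0.0ms=0b +234.375ms=1/2b
2) 234.375ms=1/2b +234.375ms=1/2b
3) 468.75ms=1b +234.375ms=1/2b
4) 703.125ms=3/2b +703.125ms=3/2b
5) 1406.25ms=3b +703.125ms=3/2b
6) 2109.375ms=9/2b +351.562ms=3/4b
7) 2460.938ms=21/4b +351.562ms=3/4b
Σ=6b of 6 (128bpm 3/4) — PASS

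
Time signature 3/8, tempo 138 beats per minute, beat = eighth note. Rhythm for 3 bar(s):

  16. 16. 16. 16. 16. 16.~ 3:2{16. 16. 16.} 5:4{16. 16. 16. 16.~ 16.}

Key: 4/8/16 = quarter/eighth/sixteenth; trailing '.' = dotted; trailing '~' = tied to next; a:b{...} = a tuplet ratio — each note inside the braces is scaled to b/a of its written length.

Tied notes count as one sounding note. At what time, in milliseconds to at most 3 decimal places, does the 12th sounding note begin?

note 12 onset = 39/5b = 3391.304ms

1. 0.0ms @ 0 + 326.087ms (3/4)
2. 326.087ms @ 3/4 + 326.087ms (3/4)
3. 652.174ms @ 3/2 + 326.087ms (3/4)
4. 978.261ms @ 9/4 + 326.087ms (3/4)
5. 1304.348ms @ 3 + 326.087ms (3/4)
6. 1630.435ms @ 15/4 + 543.478ms (5/4)
7. 2173.913ms @ 5 + 217.391ms (1/2)
8. 2391.304ms @ 11/2 + 217.391ms (1/2)
9. 2608.696ms @ 6 + 260.87ms (3/5)
10. 2869.565ms @ 33/5 + 260.87ms (3/5)
11. 3130.435ms @ 36/5 + 260.87ms (3/5)
12. 3391.304ms @ 39/5 + 521.739ms (6/5)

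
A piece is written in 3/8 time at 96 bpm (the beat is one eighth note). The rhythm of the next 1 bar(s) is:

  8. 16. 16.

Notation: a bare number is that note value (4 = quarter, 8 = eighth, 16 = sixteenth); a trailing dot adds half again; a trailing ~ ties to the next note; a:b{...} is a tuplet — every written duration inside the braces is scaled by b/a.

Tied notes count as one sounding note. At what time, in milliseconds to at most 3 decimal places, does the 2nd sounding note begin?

note 2 onset = 3/2b = 937.5ms

1. 0.0ms @ 0 + 937.5ms (3/2)
2. 937.5ms @ 3/2 + 468.75ms (3/4)
3. 1406.25ms @ 9/4 + 468.75ms (3/4)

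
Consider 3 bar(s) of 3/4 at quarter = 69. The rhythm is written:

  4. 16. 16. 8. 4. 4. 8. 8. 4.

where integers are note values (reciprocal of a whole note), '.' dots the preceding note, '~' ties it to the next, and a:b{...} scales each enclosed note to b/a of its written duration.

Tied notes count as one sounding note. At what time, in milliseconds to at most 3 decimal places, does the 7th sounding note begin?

note 7 onset = 6b = 5217.391ms

1. 0.0ms @ 0 + 1304.348ms (3/2)
2. 1304.348ms @ 3/2 + 326.087ms (3/8)
3. 1630.435ms @ 15/8 + 326.087ms (3/8)
4. 1956.522ms @ 9/4 + 652.174ms (3/4)
5. 2608.696ms @ 3 + 1304.348ms (3/2)
6. 3913.043ms @ 9/2 + 1304.348ms (3/2)
7. 5217.391ms @ 6 + 652.174ms (3/4)
8. 5869.565ms @ 27/4 + 652.174ms (3/4)
9. 6521.739ms @ 15/2 + 1304.348ms (3/2)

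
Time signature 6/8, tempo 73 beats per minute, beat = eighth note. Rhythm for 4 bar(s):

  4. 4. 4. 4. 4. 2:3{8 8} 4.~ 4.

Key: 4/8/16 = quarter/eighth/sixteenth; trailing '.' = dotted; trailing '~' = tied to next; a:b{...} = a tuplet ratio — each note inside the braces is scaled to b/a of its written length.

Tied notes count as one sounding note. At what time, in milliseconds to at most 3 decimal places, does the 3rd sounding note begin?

1. 0.0ms @ 0 + 2465.753ms (3)
2. 2465.753ms @ 3 + 2465.753ms (3)
3. 4931.507ms @ 6 + 2465.753ms (3)
4. 7397.26ms @ 9 + 2465.753ms (3)
5. 9863.014ms @ 12 + 2465.753ms (3)
6. 12328.767ms @ 15 + 1232.877ms (3/2)
7. 13561.644ms @ 33/2 + 1232.877ms (3/2)
8. 14794.521ms @ 18 + 4931.507ms (6)

note 3 onset = 6b = 4931.507ms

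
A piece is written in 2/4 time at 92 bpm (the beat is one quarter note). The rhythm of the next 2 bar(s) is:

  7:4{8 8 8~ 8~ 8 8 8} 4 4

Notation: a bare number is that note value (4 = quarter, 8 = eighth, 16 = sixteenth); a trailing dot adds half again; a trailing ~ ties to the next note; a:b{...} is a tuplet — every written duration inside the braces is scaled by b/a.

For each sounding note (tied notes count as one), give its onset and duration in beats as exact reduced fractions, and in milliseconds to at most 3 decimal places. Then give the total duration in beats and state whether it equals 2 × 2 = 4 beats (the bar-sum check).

1) 0.0ms=0b +186.335ms=2/7b
2) 186.335ms=2/7b +186.335ms=2/7b
3) 372.671ms=4/7b +559.006ms=6/7b
4) 931.677ms=10/7b +186.335ms=2/7b
5) 1118.012ms=12/7b +186.335ms=2/7b
6) 1304.348ms=2b +652.174ms=1b
7) 1956.522ms=3b +652.174ms=1b
Σ=4b of 4 (92bpm 2/4) — PASS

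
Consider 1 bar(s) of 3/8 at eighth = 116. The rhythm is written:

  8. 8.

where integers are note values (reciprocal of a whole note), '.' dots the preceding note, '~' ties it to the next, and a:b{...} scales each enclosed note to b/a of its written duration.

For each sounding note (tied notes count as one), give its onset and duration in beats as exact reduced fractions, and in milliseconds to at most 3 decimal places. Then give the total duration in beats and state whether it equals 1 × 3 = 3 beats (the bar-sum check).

1) 0.0ms=0b +775.862ms=3/2b
2) 775.862ms=3/2b +775.862ms=3/2b
Σ=3b of 3 (116bpm 3/8) — PASS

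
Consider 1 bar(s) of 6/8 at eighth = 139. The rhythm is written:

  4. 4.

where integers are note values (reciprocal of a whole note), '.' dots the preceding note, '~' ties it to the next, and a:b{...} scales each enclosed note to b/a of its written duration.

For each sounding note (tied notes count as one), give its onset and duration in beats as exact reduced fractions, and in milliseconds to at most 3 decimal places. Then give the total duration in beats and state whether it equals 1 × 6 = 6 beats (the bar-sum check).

1) 0.0ms=0b +1294.964ms=3b
2) 1294.964ms=3b +1294.964ms=3b
Σ=6b of 6 (139bpm 6/8) — PASS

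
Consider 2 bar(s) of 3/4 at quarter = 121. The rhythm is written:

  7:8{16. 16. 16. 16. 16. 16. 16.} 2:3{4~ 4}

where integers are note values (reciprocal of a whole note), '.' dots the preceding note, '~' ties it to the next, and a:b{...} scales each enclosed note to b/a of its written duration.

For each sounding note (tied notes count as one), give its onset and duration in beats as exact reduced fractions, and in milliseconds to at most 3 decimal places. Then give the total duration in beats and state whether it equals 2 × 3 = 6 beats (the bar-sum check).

1) 0.0ms=0b +212.515ms=3/7b
2) 212.515ms=3/7b +212.515ms=3/7b
3) 425.03ms=6/7b +212.515ms=3/7b
4) 637.544ms=9/7b +212.515ms=3/7b
5) 850.059ms=12/7b +212.515ms=3/7b
6) 1062.574ms=15/7b +212.515ms=3/7b
7) 1275.089ms=18/7b +212.515ms=3/7b
8) 1487.603ms=3b +1487.603ms=3b
Σ=6b of 6 (121bpm 3/4) — PASS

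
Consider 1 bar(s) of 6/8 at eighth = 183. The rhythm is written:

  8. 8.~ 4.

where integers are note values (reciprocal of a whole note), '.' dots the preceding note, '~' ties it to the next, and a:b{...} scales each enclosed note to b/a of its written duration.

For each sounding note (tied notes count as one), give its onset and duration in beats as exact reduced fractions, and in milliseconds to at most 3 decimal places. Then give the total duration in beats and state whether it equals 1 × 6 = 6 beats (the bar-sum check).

1) 0.0ms=0b +491.803ms=3/2b
2) 491.803ms=3/2b +1475.41ms=9/2b
Σ=6b of 6 (183bpm 6/8) — PASS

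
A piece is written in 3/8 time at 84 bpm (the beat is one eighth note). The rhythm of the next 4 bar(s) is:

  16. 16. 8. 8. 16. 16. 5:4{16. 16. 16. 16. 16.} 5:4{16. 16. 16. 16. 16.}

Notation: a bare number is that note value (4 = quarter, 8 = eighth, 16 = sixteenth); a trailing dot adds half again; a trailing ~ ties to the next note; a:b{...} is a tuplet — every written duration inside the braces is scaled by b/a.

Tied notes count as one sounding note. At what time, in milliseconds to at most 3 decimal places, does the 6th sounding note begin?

note 6 onset = 21/4b = 3750.0ms

1. 0.0ms @ 0 + 535.714ms (3/4)
2. 535.714ms @ 3/4 + 535.714ms (3/4)
3. 1071.429ms @ 3/2 + 1071.429ms (3/2)
4. 2142.857ms @ 3 + 1071.429ms (3/2)
5. 3214.286ms @ 9/2 + 535.714ms (3/4)
6. 3750.0ms @ 21/4 + 535.714ms (3/4)
7. 4285.714ms @ 6 + 428.571ms (3/5)
8. 4714.286ms @ 33/5 + 428.571ms (3/5)
9. 5142.857ms @ 36/5 + 428.571ms (3/5)
10. 5571.429ms @ 39/5 + 428.571ms (3/5)
11. 6000.0ms @ 42/5 + 428.571ms (3/5)
12. 6428.571ms @ 9 + 428.571ms (3/5)
13. 6857.143ms @ 48/5 + 428.571ms (3/5)
14. 7285.714ms @ 51/5 + 428.571ms (3/5)
15. 7714.286ms @ 54/5 + 428.571ms (3/5)
16. 8142.857ms @ 57/5 + 428.571ms (3/5)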